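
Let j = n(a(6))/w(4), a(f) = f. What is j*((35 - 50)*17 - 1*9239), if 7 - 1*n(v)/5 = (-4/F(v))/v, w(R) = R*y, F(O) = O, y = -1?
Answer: 759520/9 ≈ 84391.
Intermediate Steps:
w(R) = -R (w(R) = R*(-1) = -R)
n(v) = 35 + 20/v² (n(v) = 35 - 5*(-4/v)/v = 35 - (-20)/v² = 35 + 20/v²)
j = -80/9 (j = (35 + 20/6²)/((-1*4)) = (35 + 20*(1/36))/(-4) = (35 + 5/9)*(-¼) = (320/9)*(-¼) = -80/9 ≈ -8.8889)
j*((35 - 50)*17 - 1*9239) = -80*((35 - 50)*17 - 1*9239)/9 = -80*(-15*17 - 9239)/9 = -80*(-255 - 9239)/9 = -80/9*(-9494) = 759520/9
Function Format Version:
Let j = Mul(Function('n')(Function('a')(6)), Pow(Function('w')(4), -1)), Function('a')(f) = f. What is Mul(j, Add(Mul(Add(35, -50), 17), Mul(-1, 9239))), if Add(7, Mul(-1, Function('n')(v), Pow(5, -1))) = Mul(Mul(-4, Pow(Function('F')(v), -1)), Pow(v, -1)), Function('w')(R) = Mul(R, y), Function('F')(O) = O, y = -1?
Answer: Rational(759520, 9) ≈ 84391.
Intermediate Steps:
Function('w')(R) = Mul(-1, R) (Function('w')(R) = Mul(R, -1) = Mul(-1, R))
Function('n')(v) = Add(35, Mul(20, Pow(v, -2))) (Function('n')(v) = Add(35, Mul(-5, Mul(Mul(-4, Pow(v, -1)), Pow(v, -1)))) = Add(35, Mul(-5, Mul(-4, Pow(v, -2)))) = Add(35, Mul(20, Pow(v, -2))))
j = Rational(-80, 9) (j = Mul(Add(35, Mul(20, Pow(6, -2))), Pow(Mul(-1, 4), -1)) = Mul(Add(35, Mul(20, Rational(1, 36))), Pow(-4, -1)) = Mul(Add(35, Rational(5, 9)), Rational(-1, 4)) = Mul(Rational(320, 9), Rational(-1, 4)) = Rational(-80, 9) ≈ -8.8889)
Mul(j, Add(Mul(Add(35, -50), 17), Mul(-1, 9239))) = Mul(Rational(-80, 9), Add(Mul(Add(35, -50), 17), Mul(-1, 9239))) = Mul(Rational(-80, 9), Add(Mul(-15, 17), -9239)) = Mul(Rational(-80, 9), Add(-255, -9239)) = Mul(Rational(-80, 9), -9494) = Rational(759520, 9)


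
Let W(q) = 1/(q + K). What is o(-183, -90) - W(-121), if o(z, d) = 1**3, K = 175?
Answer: 53/54 ≈ 0.98148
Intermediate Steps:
W(q) = 1/(175 + q) (W(q) = 1/(q + 175) = 1/(175 + q))
o(z, d) = 1
o(-183, -90) - W(-121) = 1 - 1/(175 - 121) = 1 - 1/54 = 53/54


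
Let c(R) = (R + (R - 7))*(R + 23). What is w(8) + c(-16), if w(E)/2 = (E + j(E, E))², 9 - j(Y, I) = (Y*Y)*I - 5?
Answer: 479927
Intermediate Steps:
j(Y, I) = 14 - I*Y² (j(Y, I) = 9 - ((Y*Y)*I - 5) = 9 - (Y²*I - 5) = 9 - (I*Y² - 5) = 9 - (-5 + I*Y²) = 9 + (5 - I*Y²) = 14 - I*Y²)
c(R) = (-7 + 2*R)*(23 + R) (c(R) = (R + (-7 + R))*(23 + R) = (-7 + 2*R)*(23 + R))
w(E) = 2*(14 + E - E³)² (w(E) = 2*(E + (14 - E*E²))² = 2*(E + (14 - E³))² = 2*(14 + E - E³)²)
w(8) + c(-16) = 2*(14 + 8 - 1*8³)² + (-161 + 2*(-16)² + 39*(-16)) = 2*(14 + 8 - 1*512)² + (-161 + 2*256 - 624) = 2*(14 + 8 - 512)² + (-161 + 512 - 624) = 2*(-490)² - 273 = 2*240100 - 273 = 480200 - 273 = 479927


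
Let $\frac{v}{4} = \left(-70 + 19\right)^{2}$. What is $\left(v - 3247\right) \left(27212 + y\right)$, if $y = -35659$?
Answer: $-60455179$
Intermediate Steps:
$v = 10404$ ($v = 4 \left(-70 + 19\right)^{2} = 4 \left(-51\right)^{2} = 4 \cdot 2601 = 10404$)
$\left(v - 3247\right) \left(27212 + y\right) = \left(10404 - 3247\right) \left(27212 - 35659\right) = 7157 \left(-8447\right) = -60455179$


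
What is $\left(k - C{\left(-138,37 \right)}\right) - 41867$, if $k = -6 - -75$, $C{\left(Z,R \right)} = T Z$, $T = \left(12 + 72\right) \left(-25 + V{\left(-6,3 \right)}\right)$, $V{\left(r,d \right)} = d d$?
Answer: $-227270$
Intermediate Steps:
$V{\left(r,d \right)} = d^{2}$
$T = -1344$ ($T = \left(12 + 72\right) \left(-25 + 3^{2}\right) = 84 \left(-25 + 9\right) = 84 \left(-16\right) = -1344$)
$C{\left(Z,R \right)} = - 1344 Z$
$k = 69$ ($k = -6 + 75 = 69$)
$\left(k - C{\left(-138,37 \right)}\right) - 41867 = \left(69 - \left(-1344\right) \left(-138\right)\right) - 41867 = \left(69 - 185472\right) - 41867 = -185403 - 41867 = -227270$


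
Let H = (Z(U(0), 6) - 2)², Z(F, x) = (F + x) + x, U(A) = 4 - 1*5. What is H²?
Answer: 6561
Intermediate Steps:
U(A) = -1 (U(A) = 4 - 5 = -1)
Z(F, x) = F + 2*x
H = 81 (H = ((-1 + 2*6) - 2)² = ((-1 + 12) - 2)² = (11 - 2)² = 9² = 81)
H² = 81² = 6561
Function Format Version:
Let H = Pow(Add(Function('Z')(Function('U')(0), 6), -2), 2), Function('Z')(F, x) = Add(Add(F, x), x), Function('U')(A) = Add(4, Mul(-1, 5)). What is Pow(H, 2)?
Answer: 6561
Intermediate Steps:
Function('U')(A) = -1 (Function('U')(A) = Add(4, -5) = -1)
Function('Z')(F, x) = Add(F, Mul(2, x))
H = 81 (H = Pow(Add(Add(-1, Mul(2, 6)), -2), 2) = Pow(Add(Add(-1, 12), -2), 2) = Pow(Add(11, -2), 2) = Pow(9, 2) = 81)
Pow(H, 2) = Pow(81, 2) = 6561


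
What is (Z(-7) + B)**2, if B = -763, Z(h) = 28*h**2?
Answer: 370881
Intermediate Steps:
(Z(-7) + B)**2 = (28*(-7)**2 - 763)**2 = (28*49 - 763)**2 = (1372 - 763)**2 = 609**2 = 370881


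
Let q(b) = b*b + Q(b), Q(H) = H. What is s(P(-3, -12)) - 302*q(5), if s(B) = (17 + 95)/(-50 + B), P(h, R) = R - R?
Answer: -226556/25 ≈ -9062.2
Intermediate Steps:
q(b) = b + b² (q(b) = b*b + b = b² + b = b + b²)
P(h, R) = 0
s(B) = 112/(-50 + B)
s(P(-3, -12)) - 302*q(5) = 112/(-50 + 0) - 302*5*(1 + 5) = 112/(-50) - 302*5*6 = 112*(-1/50) - 302*30 = -56/25 - 1*9060 = -56/25 - 9060 = -226556/25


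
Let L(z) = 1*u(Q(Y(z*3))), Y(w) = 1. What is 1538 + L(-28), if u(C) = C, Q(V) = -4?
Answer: 1534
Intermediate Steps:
L(z) = -4 (L(z) = 1*(-4) = -4)
1538 + L(-28) = 1538 - 4 = 1534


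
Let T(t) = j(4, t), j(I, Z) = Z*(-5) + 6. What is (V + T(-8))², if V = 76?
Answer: 14884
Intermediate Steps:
j(I, Z) = 6 - 5*Z (j(I, Z) = -5*Z + 6 = 6 - 5*Z)
T(t) = 6 - 5*t
(V + T(-8))² = (76 + (6 - 5*(-8)))² = (76 + (6 + 40))² = (76 + 46)² = 122² = 14884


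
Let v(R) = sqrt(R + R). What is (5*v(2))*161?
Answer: 1610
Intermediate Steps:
v(R) = sqrt(2)*sqrt(R) (v(R) = sqrt(2*R) = sqrt(2)*sqrt(R))
(5*v(2))*161 = (5*(sqrt(2)*sqrt(2)))*161 = (5*2)*161 = 10*161 = 1610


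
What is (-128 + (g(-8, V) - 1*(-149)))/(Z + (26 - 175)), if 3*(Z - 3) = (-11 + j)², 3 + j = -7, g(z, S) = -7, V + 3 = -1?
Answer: 14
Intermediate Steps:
V = -4 (V = -3 - 1 = -4)
j = -10 (j = -3 - 7 = -10)
Z = 150 (Z = 3 + (-11 - 10)²/3 = 3 + (⅓)*(-21)² = 3 + (⅓)*441 = 3 + 147 = 150)
(-128 + (g(-8, V) - 1*(-149)))/(Z + (26 - 175)) = (-128 + (-7 - 1*(-149)))/(150 + (26 - 175)) = (-128 + (-7 + 149))/(150 - 149) = (-128 + 142)/1 = 14*1 = 14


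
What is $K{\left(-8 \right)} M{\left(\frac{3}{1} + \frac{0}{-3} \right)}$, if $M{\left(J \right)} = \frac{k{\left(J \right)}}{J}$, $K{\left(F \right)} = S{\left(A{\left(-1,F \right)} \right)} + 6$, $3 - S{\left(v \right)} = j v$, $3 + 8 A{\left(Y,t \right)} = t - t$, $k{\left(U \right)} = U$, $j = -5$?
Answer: $\frac{57}{8} \approx 7.125$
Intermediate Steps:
$A{\left(Y,t \right)} = - \frac{3}{8}$ ($A{\left(Y,t \right)} = - \frac{3}{8} + \frac{t - t}{8} = - \frac{3}{8} + \frac{1}{8} \cdot 0 = - \frac{3}{8} + 0 = - \frac{3}{8}$)
$S{\left(v \right)} = 3 + 5 v$ ($S{\left(v \right)} = 3 - - 5 v = 3 + 5 v$)
$K{\left(F \right)} = \frac{57}{8}$ ($K{\left(F \right)} = \left(3 + 5 \left(- \frac{3}{8}\right)\right) + 6 = \left(3 - \frac{15}{8}\right) + 6 = \frac{9}{8} + 6 = \frac{57}{8}$)
$M{\left(J \right)} = 1$ ($M{\left(J \right)} = \frac{J}{J} = 1$)
$K{\left(-8 \right)} M{\left(\frac{3}{1} + \frac{0}{-3} \right)} = \frac{57}{8} \cdot 1 = \frac{57}{8}$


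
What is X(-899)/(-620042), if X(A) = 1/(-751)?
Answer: 1/465651542 ≈ 2.1475e-9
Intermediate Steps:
X(A) = -1/751
X(-899)/(-620042) = -1/751/(-620042) = -1/751*(-1/620042) = 1/465651542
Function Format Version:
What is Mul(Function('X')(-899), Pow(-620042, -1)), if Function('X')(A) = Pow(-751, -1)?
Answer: Rational(1, 465651542) ≈ 2.1475e-9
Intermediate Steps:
Function('X')(A) = Rational(-1, 751)
Mul(Function('X')(-899), Pow(-620042, -1)) = Mul(Rational(-1, 751), Pow(-620042, -1)) = Mul(Rational(-1, 751), Rational(-1, 620042)) = Rational(1, 465651542)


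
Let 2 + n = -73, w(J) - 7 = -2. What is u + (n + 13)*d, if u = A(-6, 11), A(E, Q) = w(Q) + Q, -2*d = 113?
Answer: 3519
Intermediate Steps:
w(J) = 5 (w(J) = 7 - 2 = 5)
d = -113/2 (d = -½*113 = -113/2 ≈ -56.500)
n = -75 (n = -2 - 73 = -75)
A(E, Q) = 5 + Q
u = 16 (u = 5 + 11 = 16)
u + (n + 13)*d = 16 + (-75 + 13)*(-113/2) = 16 - 62*(-113/2) = 16 + 3503 = 3519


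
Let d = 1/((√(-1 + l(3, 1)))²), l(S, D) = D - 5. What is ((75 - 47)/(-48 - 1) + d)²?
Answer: 729/1225 ≈ 0.59510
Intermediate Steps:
l(S, D) = -5 + D
d = -⅕ (d = 1/((√(-1 + (-5 + 1)))²) = 1/((√(-1 - 4))²) = 1/((√(-5))²) = 1/((I*√5)²) = 1/(-5) = -⅕ ≈ -0.20000)
((75 - 47)/(-48 - 1) + d)² = ((75 - 47)/(-48 - 1) - ⅕)² = (28/(-49) - ⅕)² = (28*(-1/49) - ⅕)² = (-4/7 - ⅕)² = (-27/35)² = 729/1225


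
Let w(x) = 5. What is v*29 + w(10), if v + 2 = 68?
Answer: 1919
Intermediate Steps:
v = 66 (v = -2 + 68 = 66)
v*29 + w(10) = 66*29 + 5 = 1914 + 5 = 1919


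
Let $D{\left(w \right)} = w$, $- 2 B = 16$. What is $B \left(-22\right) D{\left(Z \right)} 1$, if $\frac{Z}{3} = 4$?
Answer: $2112$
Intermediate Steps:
$B = -8$ ($B = \left(- \frac{1}{2}\right) 16 = -8$)
$Z = 12$ ($Z = 3 \cdot 4 = 12$)
$B \left(-22\right) D{\left(Z \right)} 1 = \left(-8\right) \left(-22\right) 12 \cdot 1 = 176 \cdot 12 = 2112$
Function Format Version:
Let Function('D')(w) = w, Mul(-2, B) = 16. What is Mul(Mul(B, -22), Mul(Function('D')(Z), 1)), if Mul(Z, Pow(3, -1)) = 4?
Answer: 2112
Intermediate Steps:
B = -8 (B = Mul(Rational(-1, 2), 16) = -8)
Z = 12 (Z = Mul(3, 4) = 12)
Mul(Mul(B, -22), Mul(Function('D')(Z), 1)) = Mul(Mul(-8, -22), Mul(12, 1)) = Mul(176, 12) = 2112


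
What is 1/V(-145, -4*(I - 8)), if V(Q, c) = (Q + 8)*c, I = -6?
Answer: -1/7672 ≈ -0.00013034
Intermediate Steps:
V(Q, c) = c*(8 + Q) (V(Q, c) = (8 + Q)*c = c*(8 + Q))
1/V(-145, -4*(I - 8)) = 1/((-4*(-6 - 8))*(8 - 145)) = 1/(-4*(-14)*(-137)) = 1/(56*(-137)) = 1/(-7672) = -1/7672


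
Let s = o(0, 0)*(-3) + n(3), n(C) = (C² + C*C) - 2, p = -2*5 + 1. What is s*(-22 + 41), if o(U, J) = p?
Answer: 817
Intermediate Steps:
p = -9 (p = -10 + 1 = -9)
o(U, J) = -9
n(C) = -2 + 2*C² (n(C) = (C² + C²) - 2 = 2*C² - 2 = -2 + 2*C²)
s = 43 (s = -9*(-3) + (-2 + 2*3²) = 27 + (-2 + 2*9) = 27 + (-2 + 18) = 27 + 16 = 43)
s*(-22 + 41) = 43*(-22 + 41) = 43*19 = 817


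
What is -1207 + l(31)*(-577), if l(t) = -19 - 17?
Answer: 19565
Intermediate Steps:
l(t) = -36
-1207 + l(31)*(-577) = -1207 - 36*(-577) = -1207 + 20772 = 19565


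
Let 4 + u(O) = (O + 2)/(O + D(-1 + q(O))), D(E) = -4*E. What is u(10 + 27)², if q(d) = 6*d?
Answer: 11744329/717409 ≈ 16.370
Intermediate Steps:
u(O) = -4 + (2 + O)/(4 - 23*O) (u(O) = -4 + (O + 2)/(O - 4*(-1 + 6*O)) = -4 + (2 + O)/(O + (4 - 24*O)) = -4 + (2 + O)/(4 - 23*O))
u(10 + 27)² = ((-14 + 93*(10 + 27))/(4 - 23*(10 + 27)))² = ((-14 + 93*37)/(4 - 23*37))² = ((-14 + 3441)/(4 - 851))² = (3427/(-847))² = (-1/847*3427)² = (-3427/847)² = 11744329/717409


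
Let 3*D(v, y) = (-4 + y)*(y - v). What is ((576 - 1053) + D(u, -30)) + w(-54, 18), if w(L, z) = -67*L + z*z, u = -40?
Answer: 10055/3 ≈ 3351.7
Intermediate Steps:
D(v, y) = (-4 + y)*(y - v)/3 (D(v, y) = ((-4 + y)*(y - v))/3 = (-4 + y)*(y - v)/3)
w(L, z) = z**2 - 67*L (w(L, z) = -67*L + z**2 = z**2 - 67*L)
((576 - 1053) + D(u, -30)) + w(-54, 18) = ((576 - 1053) + (-4/3*(-30) + (1/3)*(-30)**2 + (4/3)*(-40) - 1/3*(-40)*(-30))) + (18**2 - 67*(-54)) = (-477 + (40 + (1/3)*900 - 160/3 - 400)) + (324 + 3618) = (-477 + (40 + 300 - 160/3 - 400)) + 3942 = (-477 - 340/3) + 3942 = -1771/3 + 3942 = 10055/3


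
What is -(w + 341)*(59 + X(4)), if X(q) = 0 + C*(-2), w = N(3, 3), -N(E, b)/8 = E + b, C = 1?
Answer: -16701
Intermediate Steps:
N(E, b) = -8*E - 8*b (N(E, b) = -8*(E + b) = -8*E - 8*b)
w = -48 (w = -8*3 - 8*3 = -24 - 24 = -48)
X(q) = -2 (X(q) = 0 + 1*(-2) = 0 - 2 = -2)
-(w + 341)*(59 + X(4)) = -(-48 + 341)*(59 - 2) = -293*57 = -1*16701 = -16701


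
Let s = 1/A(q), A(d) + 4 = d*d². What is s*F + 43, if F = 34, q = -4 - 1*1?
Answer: 5513/129 ≈ 42.736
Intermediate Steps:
q = -5 (q = -4 - 1 = -5)
A(d) = -4 + d³ (A(d) = -4 + d*d² = -4 + d³)
s = -1/129 (s = 1/(-4 + (-5)³) = 1/(-4 - 125) = 1/(-129) = -1/129 ≈ -0.0077519)
s*F + 43 = -1/129*34 + 43 = -34/129 + 43 = 5513/129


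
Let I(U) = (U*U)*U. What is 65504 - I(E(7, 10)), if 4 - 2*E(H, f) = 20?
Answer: 66016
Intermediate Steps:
E(H, f) = -8 (E(H, f) = 2 - ½*20 = 2 - 10 = -8)
I(U) = U³ (I(U) = U²*U = U³)
65504 - I(E(7, 10)) = 65504 - 1*(-8)³ = 65504 - 1*(-512) = 65504 + 512 = 66016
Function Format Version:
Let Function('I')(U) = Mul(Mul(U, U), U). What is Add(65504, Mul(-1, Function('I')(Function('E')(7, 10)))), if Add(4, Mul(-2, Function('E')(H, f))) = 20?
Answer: 66016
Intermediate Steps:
Function('E')(H, f) = -8 (Function('E')(H, f) = Add(2, Mul(Rational(-1, 2), 20)) = Add(2, -10) = -8)
Function('I')(U) = Pow(U, 3) (Function('I')(U) = Mul(Pow(U, 2), U) = Pow(U, 3))
Add(65504, Mul(-1, Function('I')(Function('E')(7, 10)))) = Add(65504, Mul(-1, Pow(-8, 3))) = Add(65504, Mul(-1, -512)) = Add(65504, 512) = 66016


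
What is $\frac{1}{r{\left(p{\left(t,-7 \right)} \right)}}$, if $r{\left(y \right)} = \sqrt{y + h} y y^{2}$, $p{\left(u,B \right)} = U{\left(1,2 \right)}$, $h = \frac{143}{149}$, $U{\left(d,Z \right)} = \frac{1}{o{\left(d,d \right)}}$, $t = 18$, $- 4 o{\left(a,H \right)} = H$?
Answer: $\frac{i \sqrt{67497}}{28992} \approx 0.0089612 i$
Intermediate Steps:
$o{\left(a,H \right)} = - \frac{H}{4}$
$U{\left(d,Z \right)} = - \frac{4}{d}$ ($U{\left(d,Z \right)} = \frac{1}{\left(- \frac{1}{4}\right) d} = - \frac{4}{d}$)
$h = \frac{143}{149}$ ($h = 143 \cdot \frac{1}{149} = \frac{143}{149} \approx 0.95973$)
$p{\left(u,B \right)} = -4$ ($p{\left(u,B \right)} = - \frac{4}{1} = \left(-4\right) 1 = -4$)
$r{\left(y \right)} = y^{3} \sqrt{\frac{143}{149} + y}$ ($r{\left(y \right)} = \sqrt{y + \frac{143}{149}} y y^{2} = \sqrt{\frac{143}{149} + y} y y^{2} = y \sqrt{\frac{143}{149} + y} y^{2} = y^{3} \sqrt{\frac{143}{149} + y}$)
$\frac{1}{r{\left(p{\left(t,-7 \right)} \right)}} = \frac{1}{\frac{1}{149} \left(-4\right)^{3} \sqrt{21307 + 22201 \left(-4\right)}} = \frac{1}{\frac{1}{149} \left(-64\right) \sqrt{21307 - 88804}} = \frac{1}{\frac{1}{149} \left(-64\right) \sqrt{-67497}} = \frac{1}{\frac{1}{149} \left(-64\right) i \sqrt{67497}} = \frac{1}{\left(- \frac{64}{149}\right) i \sqrt{67497}} = \frac{i \sqrt{67497}}{28992}$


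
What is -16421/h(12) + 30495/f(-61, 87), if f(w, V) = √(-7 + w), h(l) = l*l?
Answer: -16421/144 - 30495*I*√17/34 ≈ -114.03 - 3698.1*I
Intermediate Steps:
h(l) = l²
-16421/h(12) + 30495/f(-61, 87) = -16421/(12²) + 30495/(√(-7 - 61)) = -16421/144 + 30495/(√(-68)) = -16421*1/144 + 30495/((2*I*√17)) = -16421/144 + 30495*(-I*√17/34) = -16421/144 - 30495*I*√17/34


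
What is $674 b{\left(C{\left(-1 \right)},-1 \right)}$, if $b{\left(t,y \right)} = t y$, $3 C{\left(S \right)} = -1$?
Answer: $\frac{674}{3} \approx 224.67$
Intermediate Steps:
$C{\left(S \right)} = - \frac{1}{3}$ ($C{\left(S \right)} = \frac{1}{3} \left(-1\right) = - \frac{1}{3}$)
$674 b{\left(C{\left(-1 \right)},-1 \right)} = 674 \left(\left(- \frac{1}{3}\right) \left(-1\right)\right) = 674 \cdot \frac{1}{3} = \frac{674}{3}$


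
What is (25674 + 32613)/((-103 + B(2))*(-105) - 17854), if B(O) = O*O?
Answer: -58287/7459 ≈ -7.8143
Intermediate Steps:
B(O) = O²
(25674 + 32613)/((-103 + B(2))*(-105) - 17854) = (25674 + 32613)/((-103 + 2²)*(-105) - 17854) = 58287/((-103 + 4)*(-105) - 17854) = 58287/(-99*(-105) - 17854) = 58287/(10395 - 17854) = 58287/(-7459) = 58287*(-1/7459) = -58287/7459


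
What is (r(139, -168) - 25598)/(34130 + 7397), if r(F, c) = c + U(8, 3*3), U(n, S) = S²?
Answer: -25685/41527 ≈ -0.61851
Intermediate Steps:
r(F, c) = 81 + c (r(F, c) = c + (3*3)² = c + 9² = c + 81 = 81 + c)
(r(139, -168) - 25598)/(34130 + 7397) = ((81 - 168) - 25598)/(34130 + 7397) = (-87 - 25598)/41527 = -25685*1/41527 = -25685/41527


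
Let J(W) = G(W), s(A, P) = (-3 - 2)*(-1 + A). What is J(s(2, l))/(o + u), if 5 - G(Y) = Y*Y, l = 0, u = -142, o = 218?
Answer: -5/19 ≈ -0.26316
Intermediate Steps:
s(A, P) = 5 - 5*A (s(A, P) = -5*(-1 + A) = 5 - 5*A)
G(Y) = 5 - Y**2 (G(Y) = 5 - Y*Y = 5 - Y**2)
J(W) = 5 - W**2
J(s(2, l))/(o + u) = (5 - (5 - 5*2)**2)/(218 - 142) = (5 - (5 - 10)**2)/76 = (5 - 1*(-5)**2)*(1/76) = (5 - 1*25)*(1/76) = (5 - 25)*(1/76) = -20*1/76 = -5/19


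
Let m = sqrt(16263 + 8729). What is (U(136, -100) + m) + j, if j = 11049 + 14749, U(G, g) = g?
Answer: 25698 + 4*sqrt(1562) ≈ 25856.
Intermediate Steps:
j = 25798
m = 4*sqrt(1562) (m = sqrt(24992) = 4*sqrt(1562) ≈ 158.09)
(U(136, -100) + m) + j = (-100 + 4*sqrt(1562)) + 25798 = 25698 + 4*sqrt(1562)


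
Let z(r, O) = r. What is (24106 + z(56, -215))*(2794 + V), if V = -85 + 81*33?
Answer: 130039884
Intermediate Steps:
V = 2588 (V = -85 + 2673 = 2588)
(24106 + z(56, -215))*(2794 + V) = (24106 + 56)*(2794 + 2588) = 24162*5382 = 130039884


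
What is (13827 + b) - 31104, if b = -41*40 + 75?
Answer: -18842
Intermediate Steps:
b = -1565 (b = -1640 + 75 = -1565)
(13827 + b) - 31104 = (13827 - 1565) - 31104 = 12262 - 31104 = -18842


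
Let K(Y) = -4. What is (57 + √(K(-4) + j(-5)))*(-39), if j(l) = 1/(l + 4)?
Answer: -2223 - 39*I*√5 ≈ -2223.0 - 87.207*I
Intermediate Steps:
j(l) = 1/(4 + l)
(57 + √(K(-4) + j(-5)))*(-39) = (57 + √(-4 + 1/(4 - 5)))*(-39) = (57 + √(-4 + 1/(-1)))*(-39) = (57 + √(-4 - 1))*(-39) = (57 + √(-5))*(-39) = (57 + I*√5)*(-39) = -2223 - 39*I*√5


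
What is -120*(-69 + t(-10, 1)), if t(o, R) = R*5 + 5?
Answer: 7080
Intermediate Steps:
t(o, R) = 5 + 5*R (t(o, R) = 5*R + 5 = 5 + 5*R)
-120*(-69 + t(-10, 1)) = -120*(-69 + (5 + 5*1)) = -120*(-69 + (5 + 5)) = -120*(-69 + 10) = -120*(-59) = 7080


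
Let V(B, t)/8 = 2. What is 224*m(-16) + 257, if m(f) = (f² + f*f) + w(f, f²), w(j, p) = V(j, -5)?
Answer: 118529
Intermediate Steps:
V(B, t) = 16 (V(B, t) = 8*2 = 16)
w(j, p) = 16
m(f) = 16 + 2*f² (m(f) = (f² + f*f) + 16 = (f² + f²) + 16 = 2*f² + 16 = 16 + 2*f²)
224*m(-16) + 257 = 224*(16 + 2*(-16)²) + 257 = 224*(16 + 2*256) + 257 = 224*(16 + 512) + 257 = 224*528 + 257 = 118272 + 257 = 118529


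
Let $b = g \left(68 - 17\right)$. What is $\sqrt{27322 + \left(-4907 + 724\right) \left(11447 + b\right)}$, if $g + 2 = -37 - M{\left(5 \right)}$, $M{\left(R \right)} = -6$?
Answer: $i \sqrt{40815490} \approx 6388.7 i$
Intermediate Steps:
$g = -33$ ($g = -2 - 31 = -33$)
$b = -1683$ ($b = - 33 \left(68 - 17\right) = \left(-33\right) 51 = -1683$)
$\sqrt{27322 + \left(-4907 + 724\right) \left(11447 + b\right)} = \sqrt{27322 + \left(-4907 + 724\right) \left(11447 - 1683\right)} = \sqrt{27322 - 40842812} = \sqrt{-40815490} = i \sqrt{40815490}$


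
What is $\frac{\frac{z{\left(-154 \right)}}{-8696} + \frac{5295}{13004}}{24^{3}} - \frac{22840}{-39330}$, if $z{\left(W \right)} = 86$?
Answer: $\frac{193720395461}{333565942104} \approx 0.58076$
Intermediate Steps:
$\frac{\frac{z{\left(-154 \right)}}{-8696} + \frac{5295}{13004}}{24^{3}} - \frac{22840}{-39330} = \frac{\frac{86}{-8696} + \frac{5295}{13004}}{24^{3}} - \frac{22840}{-39330} = \frac{86 \left(- \frac{1}{8696}\right) + 5295 \cdot \frac{1}{13004}}{13824} - - \frac{2284}{3933} = \left(- \frac{43}{4348} + \frac{5295}{13004}\right) \frac{1}{13824} + \frac{2284}{3933} = \frac{1403968}{3533837} \cdot \frac{1}{13824} + \frac{2284}{3933} = \frac{21937}{763308792} + \frac{2284}{3933} = \frac{193720395461}{333565942104}$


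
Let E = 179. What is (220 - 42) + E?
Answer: 357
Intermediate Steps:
(220 - 42) + E = (220 - 42) + 179 = 178 + 179 = 357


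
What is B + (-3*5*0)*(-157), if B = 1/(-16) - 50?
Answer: -801/16 ≈ -50.063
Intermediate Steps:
B = -801/16 (B = -1/16 - 50 = -801/16 ≈ -50.063)
B + (-3*5*0)*(-157) = -801/16 + (-3*5*0)*(-157) = -801/16 - 15*0*(-157) = -801/16 + 0*(-157) = -801/16 + 0 = -801/16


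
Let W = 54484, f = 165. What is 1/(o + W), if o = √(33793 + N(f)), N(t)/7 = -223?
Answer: 13621/742118506 - √8058/1484237012 ≈ 1.8294e-5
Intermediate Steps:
N(t) = -1561 (N(t) = 7*(-223) = -1561)
o = 2*√8058 (o = √(33793 - 1561) = √32232 = 2*√8058 ≈ 179.53)
1/(o + W) = 1/(2*√8058 + 54484) = 1/(54484 + 2*√8058)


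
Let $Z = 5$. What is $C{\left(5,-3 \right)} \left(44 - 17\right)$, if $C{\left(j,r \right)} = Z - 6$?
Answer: $-27$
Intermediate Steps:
$C{\left(j,r \right)} = -1$ ($C{\left(j,r \right)} = 5 - 6 = -1$)
$C{\left(5,-3 \right)} \left(44 - 17\right) = - (44 - 17) = \left(-1\right) 27 = -27$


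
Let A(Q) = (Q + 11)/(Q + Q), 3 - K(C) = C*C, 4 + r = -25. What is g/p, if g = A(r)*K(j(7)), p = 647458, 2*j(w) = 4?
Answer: -9/18776282 ≈ -4.7933e-7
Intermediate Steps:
r = -29 (r = -4 - 25 = -29)
j(w) = 2 (j(w) = (1/2)*4 = 2)
K(C) = 3 - C**2 (K(C) = 3 - C*C = 3 - C**2)
A(Q) = (11 + Q)/(2*Q) (A(Q) = (11 + Q)/((2*Q)) = (11 + Q)*(1/(2*Q)) = (11 + Q)/(2*Q))
g = -9/29 (g = ((1/2)*(11 - 29)/(-29))*(3 - 1*2**2) = ((1/2)*(-1/29)*(-18))*(3 - 1*4) = 9*(3 - 4)/29 = (9/29)*(-1) = -9/29 ≈ -0.31034)
g/p = -9/29/647458 = -9/29*1/647458 = -9/18776282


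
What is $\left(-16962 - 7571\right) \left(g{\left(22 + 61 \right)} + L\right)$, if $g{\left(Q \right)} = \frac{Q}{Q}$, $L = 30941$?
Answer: $-759100086$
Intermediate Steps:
$g{\left(Q \right)} = 1$
$\left(-16962 - 7571\right) \left(g{\left(22 + 61 \right)} + L\right) = \left(-16962 - 7571\right) \left(1 + 30941\right) = \left(-24533\right) 30942 = -759100086$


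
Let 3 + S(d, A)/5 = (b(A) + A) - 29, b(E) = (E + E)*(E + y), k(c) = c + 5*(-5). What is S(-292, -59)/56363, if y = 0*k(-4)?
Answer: 34355/56363 ≈ 0.60953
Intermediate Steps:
k(c) = -25 + c (k(c) = c - 25 = -25 + c)
y = 0 (y = 0*(-25 - 4) = 0*(-29) = 0)
b(E) = 2*E² (b(E) = (E + E)*(E + 0) = (2*E)*E = 2*E²)
S(d, A) = -160 + 5*A + 10*A² (S(d, A) = -15 + 5*((2*A² + A) - 29) = -15 + 5*((A + 2*A²) - 29) = -15 + 5*(-29 + A + 2*A²) = -15 + (-145 + 5*A + 10*A²) = -160 + 5*A + 10*A²)
S(-292, -59)/56363 = (-160 + 5*(-59) + 10*(-59)²)/56363 = (-160 - 295 + 10*3481)*(1/56363) = (-160 - 295 + 34810)*(1/56363) = 34355*(1/56363) = 34355/56363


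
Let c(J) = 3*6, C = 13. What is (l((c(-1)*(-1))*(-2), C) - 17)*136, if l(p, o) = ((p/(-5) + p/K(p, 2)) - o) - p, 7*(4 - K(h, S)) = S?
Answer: -561408/65 ≈ -8637.0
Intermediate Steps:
K(h, S) = 4 - S/7
c(J) = 18
l(p, o) = -o - 121*p/130 (l(p, o) = ((p/(-5) + p/(4 - ⅐*2)) - o) - p = ((p*(-⅕) + p/(4 - 2/7)) - o) - p = ((-p/5 + p/(26/7)) - o) - p = ((-p/5 + p*(7/26)) - o) - p = ((-p/5 + 7*p/26) - o) - p = (9*p/130 - o) - p = (-o + 9*p/130) - p = -o - 121*p/130)
(l((c(-1)*(-1))*(-2), C) - 17)*136 = ((-1*13 - 121*18*(-1)*(-2)/130) - 17)*136 = ((-13 - (-1089)*(-2)/65) - 17)*136 = ((-13 - 121/130*36) - 17)*136 = ((-13 - 2178/65) - 17)*136 = (-3023/65 - 17)*136 = -4128/65*136 = -561408/65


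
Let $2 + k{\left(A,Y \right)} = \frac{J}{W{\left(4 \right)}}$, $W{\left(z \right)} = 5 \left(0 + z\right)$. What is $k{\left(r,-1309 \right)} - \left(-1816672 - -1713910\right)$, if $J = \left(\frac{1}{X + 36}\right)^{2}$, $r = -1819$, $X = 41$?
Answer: $\frac{12185280801}{118580} \approx 1.0276 \cdot 10^{5}$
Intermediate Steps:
$W{\left(z \right)} = 5 z$
$J = \frac{1}{5929}$ ($J = \left(\frac{1}{41 + 36}\right)^{2} = \left(\frac{1}{77}\right)^{2} = \frac{1}{5929} \approx 0.00016866$)
$k{\left(A,Y \right)} = - \frac{237159}{118580}$ ($k{\left(A,Y \right)} = -2 + \frac{1}{5929 \cdot 5 \cdot 4} = -2 + \frac{1}{5929 \cdot 20} = -2 + \frac{1}{5929} \cdot \frac{1}{20} = -2 + \frac{1}{118580} = - \frac{237159}{118580}$)
$k{\left(r,-1309 \right)} - \left(-1816672 - -1713910\right) = - \frac{237159}{118580} - \left(-1816672 - -1713910\right) = - \frac{237159}{118580} - \left(-1816672 + 1713910\right) = - \frac{237159}{118580} - -102762 = - \frac{237159}{118580} + 102762 = \frac{12185280801}{118580}$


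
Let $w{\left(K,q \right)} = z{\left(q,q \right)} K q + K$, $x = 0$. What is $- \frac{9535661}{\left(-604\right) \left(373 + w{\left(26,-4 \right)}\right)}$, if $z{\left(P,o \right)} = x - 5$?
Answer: $\frac{9535661}{555076} \approx 17.179$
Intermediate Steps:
$z{\left(P,o \right)} = -5$ ($z{\left(P,o \right)} = 0 - 5 = -5$)
$w{\left(K,q \right)} = K - 5 K q$ ($w{\left(K,q \right)} = - 5 K q + K = K - 5 K q$)
$- \frac{9535661}{\left(-604\right) \left(373 + w{\left(26,-4 \right)}\right)} = - \frac{9535661}{\left(-604\right) \left(373 + 26 \left(1 - -20\right)\right)} = - \frac{9535661}{\left(-604\right) \left(373 + 26 \left(1 + 20\right)\right)} = - \frac{9535661}{\left(-604\right) \left(373 + 26 \cdot 21\right)} = - \frac{9535661}{\left(-604\right) \left(373 + 546\right)} = - \frac{9535661}{\left(-604\right) 919} = - \frac{9535661}{-555076} = \left(-9535661\right) \left(- \frac{1}{555076}\right) = \frac{9535661}{555076}$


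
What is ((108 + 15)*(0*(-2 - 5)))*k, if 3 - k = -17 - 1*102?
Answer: 0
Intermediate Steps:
k = 122 (k = 3 - (-17 - 1*102) = 3 - (-17 - 102) = 3 - 1*(-119) = 3 + 119 = 122)
((108 + 15)*(0*(-2 - 5)))*k = ((108 + 15)*(0*(-2 - 5)))*122 = (123*(0*(-7)))*122 = (123*0)*122 = 0*122 = 0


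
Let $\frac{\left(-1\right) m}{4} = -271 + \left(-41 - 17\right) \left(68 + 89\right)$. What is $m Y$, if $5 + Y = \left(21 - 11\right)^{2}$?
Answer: $3563260$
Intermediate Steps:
$Y = 95$ ($Y = -5 + \left(21 - 11\right)^{2} = -5 + 10^{2} = -5 + 100 = 95$)
$m = 37508$ ($m = - 4 \left(-271 + \left(-41 - 17\right) \left(68 + 89\right)\right) = - 4 \left(-271 - 9106\right) = \left(-4\right) \left(-9377\right) = 37508$)
$m Y = 37508 \cdot 95 = 3563260$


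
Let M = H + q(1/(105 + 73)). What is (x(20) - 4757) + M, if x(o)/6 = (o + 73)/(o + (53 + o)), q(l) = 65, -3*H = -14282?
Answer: 224/3 ≈ 74.667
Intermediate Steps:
H = 14282/3 (H = -1/3*(-14282) = 14282/3 ≈ 4760.7)
x(o) = 6*(73 + o)/(53 + 2*o) (x(o) = 6*((o + 73)/(o + (53 + o))) = 6*((73 + o)/(53 + 2*o)) = 6*(73 + o)/(53 + 2*o))
M = 14477/3 (M = 14282/3 + 65 = 14477/3 ≈ 4825.7)
(x(20) - 4757) + M = (6*(73 + 20)/(53 + 2*20) - 4757) + 14477/3 = (6*93/(53 + 40) - 4757) + 14477/3 = (6*93/93 - 4757) + 14477/3 = (6*(1/93)*93 - 4757) + 14477/3 = (6 - 4757) + 14477/3 = -4751 + 14477/3 = 224/3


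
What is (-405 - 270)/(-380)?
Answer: 135/76 ≈ 1.7763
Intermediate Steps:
(-405 - 270)/(-380) = -1/380*(-675) = 135/76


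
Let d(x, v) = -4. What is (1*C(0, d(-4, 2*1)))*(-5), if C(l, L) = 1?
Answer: -5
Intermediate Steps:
(1*C(0, d(-4, 2*1)))*(-5) = (1*1)*(-5) = 1*(-5) = -5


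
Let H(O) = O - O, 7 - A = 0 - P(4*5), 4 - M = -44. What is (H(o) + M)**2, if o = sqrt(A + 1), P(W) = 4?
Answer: 2304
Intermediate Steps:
M = 48 (M = 4 - 1*(-44) = 4 + 44 = 48)
A = 11 (A = 7 - (0 - 1*4) = 7 - (0 - 4) = 7 - 1*(-4) = 7 + 4 = 11)
o = 2*sqrt(3) (o = sqrt(11 + 1) = sqrt(12) = 2*sqrt(3) ≈ 3.4641)
H(O) = 0
(H(o) + M)**2 = (0 + 48)**2 = 48**2 = 2304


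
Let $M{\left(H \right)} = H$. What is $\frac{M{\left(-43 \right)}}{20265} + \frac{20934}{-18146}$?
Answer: $- \frac{212503894}{183864345} \approx -1.1558$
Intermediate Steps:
$\frac{M{\left(-43 \right)}}{20265} + \frac{20934}{-18146} = - \frac{43}{20265} + \frac{20934}{-18146} = \left(-43\right) \frac{1}{20265} + 20934 \left(- \frac{1}{18146}\right) = - \frac{43}{20265} - \frac{10467}{9073} = - \frac{212503894}{183864345}$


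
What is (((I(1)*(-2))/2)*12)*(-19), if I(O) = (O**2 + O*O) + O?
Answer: 684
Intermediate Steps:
I(O) = O + 2*O**2 (I(O) = (O**2 + O**2) + O = 2*O**2 + O = O + 2*O**2)
(((I(1)*(-2))/2)*12)*(-19) = ((((1*(1 + 2*1))*(-2))/2)*12)*(-19) = ((((1*(1 + 2))*(-2))*(1/2))*12)*(-19) = ((((1*3)*(-2))*(1/2))*12)*(-19) = (((3*(-2))*(1/2))*12)*(-19) = (-6*1/2*12)*(-19) = -3*12*(-19) = -36*(-19) = 684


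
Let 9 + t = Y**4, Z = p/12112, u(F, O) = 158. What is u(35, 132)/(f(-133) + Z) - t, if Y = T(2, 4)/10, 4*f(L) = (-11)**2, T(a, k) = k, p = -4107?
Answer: 3228094129/226425625 ≈ 14.257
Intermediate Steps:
f(L) = 121/4 (f(L) = (1/4)*(-11)**2 = (1/4)*121 = 121/4)
Z = -4107/12112 ≈ -0.33909
Y = 2/5 (Y = 4/10 = 4*(1/10) = 2/5 ≈ 0.40000)
t = -5609/625 (t = -9 + (2/5)**4 = -9 + 16/625 = -5609/625 ≈ -8.9744)
u(35, 132)/(f(-133) + Z) - t = 158/(121/4 - 4107/12112) - 1*(-5609/625) = 158/(362281/12112) + 5609/625 = 158*(12112/362281) + 5609/625 = 1913696/362281 + 5609/625 = 3228094129/226425625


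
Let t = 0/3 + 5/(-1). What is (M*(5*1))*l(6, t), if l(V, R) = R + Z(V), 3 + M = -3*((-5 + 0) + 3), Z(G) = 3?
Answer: -30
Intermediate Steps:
t = -5 (t = 0*(⅓) + 5*(-1) = 0 - 5 = -5)
M = 3 (M = -3 - 3*((-5 + 0) + 3) = -3 - 3*(-5 + 3) = -3 - 3*(-2) = -3 + 6 = 3)
l(V, R) = 3 + R (l(V, R) = R + 3 = 3 + R)
(M*(5*1))*l(6, t) = (3*(5*1))*(3 - 5) = (3*5)*(-2) = 15*(-2) = -30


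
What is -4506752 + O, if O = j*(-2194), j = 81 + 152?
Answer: -5017954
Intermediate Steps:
j = 233
O = -511202 (O = 233*(-2194) = -511202)
-4506752 + O = -4506752 - 511202 = -5017954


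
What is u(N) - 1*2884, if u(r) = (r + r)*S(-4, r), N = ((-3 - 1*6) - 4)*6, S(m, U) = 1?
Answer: -3040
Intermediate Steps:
N = -78 (N = ((-3 - 6) - 4)*6 = (-9 - 4)*6 = -13*6 = -78)
u(r) = 2*r (u(r) = (r + r)*1 = (2*r)*1 = 2*r)
u(N) - 1*2884 = 2*(-78) - 1*2884 = -156 - 2884 = -3040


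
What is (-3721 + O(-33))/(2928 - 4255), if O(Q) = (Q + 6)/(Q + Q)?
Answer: 81853/29194 ≈ 2.8038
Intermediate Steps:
O(Q) = (6 + Q)/(2*Q) (O(Q) = (6 + Q)/((2*Q)) = (6 + Q)*(1/(2*Q)) = (6 + Q)/(2*Q))
(-3721 + O(-33))/(2928 - 4255) = (-3721 + (½)*(6 - 33)/(-33))/(2928 - 4255) = (-3721 + (½)*(-1/33)*(-27))/(-1327) = (-3721 + 9/22)*(-1/1327) = -81853/22*(-1/1327) = 81853/29194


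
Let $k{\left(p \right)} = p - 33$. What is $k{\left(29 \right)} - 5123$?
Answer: $-5127$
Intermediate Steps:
$k{\left(p \right)} = -33 + p$ ($k{\left(p \right)} = p - 33 = -33 + p$)
$k{\left(29 \right)} - 5123 = \left(-33 + 29\right) - 5123 = -4 - 5123 = -5127$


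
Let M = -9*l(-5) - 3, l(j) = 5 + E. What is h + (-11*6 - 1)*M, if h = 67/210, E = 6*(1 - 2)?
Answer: -84353/210 ≈ -401.68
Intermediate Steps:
E = -6 (E = 6*(-1) = -6)
l(j) = -1 (l(j) = 5 - 6 = -1)
h = 67/210 (h = 67*(1/210) = 67/210 ≈ 0.31905)
M = 6 (M = -9*(-1) - 3 = 9 - 3 = 6)
h + (-11*6 - 1)*M = 67/210 + (-11*6 - 1)*6 = 67/210 + (-66 - 1)*6 = 67/210 - 67*6 = 67/210 - 402 = -84353/210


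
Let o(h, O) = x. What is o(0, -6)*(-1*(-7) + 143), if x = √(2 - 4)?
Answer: 150*I*√2 ≈ 212.13*I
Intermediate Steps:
x = I*√2 (x = √(-2) = I*√2 ≈ 1.4142*I)
o(h, O) = I*√2
o(0, -6)*(-1*(-7) + 143) = (I*√2)*(-1*(-7) + 143) = (I*√2)*(7 + 143) = (I*√2)*150 = 150*I*√2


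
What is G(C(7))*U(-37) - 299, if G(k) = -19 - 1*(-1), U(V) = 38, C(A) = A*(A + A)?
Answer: -983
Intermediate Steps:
C(A) = 2*A² (C(A) = A*(2*A) = 2*A²)
G(k) = -18 (G(k) = -19 + 1 = -18)
G(C(7))*U(-37) - 299 = -18*38 - 299 = -684 - 299 = -983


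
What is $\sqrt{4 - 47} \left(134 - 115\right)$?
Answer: $19 i \sqrt{43} \approx 124.59 i$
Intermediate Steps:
$\sqrt{4 - 47} \left(134 - 115\right) = \sqrt{-43} \cdot 19 = i \sqrt{43} \cdot 19 = 19 i \sqrt{43}$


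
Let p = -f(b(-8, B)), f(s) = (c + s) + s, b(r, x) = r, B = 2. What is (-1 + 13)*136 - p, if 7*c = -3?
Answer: 11309/7 ≈ 1615.6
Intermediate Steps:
c = -3/7 (c = (⅐)*(-3) = -3/7 ≈ -0.42857)
f(s) = -3/7 + 2*s (f(s) = (-3/7 + s) + s = -3/7 + 2*s)
p = 115/7 (p = -(-3/7 + 2*(-8)) = -(-3/7 - 16) = -1*(-115/7) = 115/7 ≈ 16.429)
(-1 + 13)*136 - p = (-1 + 13)*136 - 1*115/7 = 12*136 - 115/7 = 1632 - 115/7 = 11309/7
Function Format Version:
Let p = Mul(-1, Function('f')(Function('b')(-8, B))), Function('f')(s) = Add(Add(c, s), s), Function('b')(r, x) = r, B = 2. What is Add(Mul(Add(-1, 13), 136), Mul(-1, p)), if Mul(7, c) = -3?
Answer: Rational(11309, 7) ≈ 1615.6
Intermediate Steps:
c = Rational(-3, 7) (c = Mul(Rational(1, 7), -3) = Rational(-3, 7) ≈ -0.42857)
Function('f')(s) = Add(Rational(-3, 7), Mul(2, s)) (Function('f')(s) = Add(Add(Rational(-3, 7), s), s) = Add(Rational(-3, 7), Mul(2, s)))
p = Rational(115, 7) (p = Mul(-1, Add(Rational(-3, 7), Mul(2, -8))) = Mul(-1, Add(Rational(-3, 7), -16)) = Mul(-1, Rational(-115, 7)) = Rational(115, 7) ≈ 16.429)
Add(Mul(Add(-1, 13), 136), Mul(-1, p)) = Add(Mul(Add(-1, 13), 136), Mul(-1, Rational(115, 7))) = Add(Mul(12, 136), Rational(-115, 7)) = Add(1632, Rational(-115, 7)) = Rational(11309, 7)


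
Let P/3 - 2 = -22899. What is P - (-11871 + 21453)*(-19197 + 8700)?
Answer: 100513563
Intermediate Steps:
P = -68691 (P = 6 + 3*(-22899) = 6 - 68697 = -68691)
P - (-11871 + 21453)*(-19197 + 8700) = -68691 - (-11871 + 21453)*(-19197 + 8700) = -68691 - 9582*(-10497) = -68691 - 1*(-100582254) = -68691 + 100582254 = 100513563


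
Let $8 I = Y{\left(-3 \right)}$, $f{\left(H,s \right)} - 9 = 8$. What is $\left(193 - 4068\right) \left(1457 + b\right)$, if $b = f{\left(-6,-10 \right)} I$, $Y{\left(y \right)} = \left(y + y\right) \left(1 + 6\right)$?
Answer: $- \frac{21200125}{4} \approx -5.3 \cdot 10^{6}$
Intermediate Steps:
$f{\left(H,s \right)} = 17$ ($f{\left(H,s \right)} = 9 + 8 = 17$)
$Y{\left(y \right)} = 14 y$ ($Y{\left(y \right)} = 2 y 7 = 14 y$)
$I = - \frac{21}{4}$ ($I = \frac{14 \left(-3\right)}{8} = \frac{1}{8} \left(-42\right) = - \frac{21}{4} \approx -5.25$)
$b = - \frac{357}{4}$ ($b = 17 \left(- \frac{21}{4}\right) = - \frac{357}{4} \approx -89.25$)
$\left(193 - 4068\right) \left(1457 + b\right) = \left(193 - 4068\right) \left(1457 - \frac{357}{4}\right) = \left(-3875\right) \frac{5471}{4} = - \frac{21200125}{4}$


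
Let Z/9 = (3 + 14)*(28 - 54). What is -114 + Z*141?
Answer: -561012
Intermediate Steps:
Z = -3978 (Z = 9*((3 + 14)*(28 - 54)) = 9*(17*(-26)) = 9*(-442) = -3978)
-114 + Z*141 = -114 - 3978*141 = -114 - 560898 = -561012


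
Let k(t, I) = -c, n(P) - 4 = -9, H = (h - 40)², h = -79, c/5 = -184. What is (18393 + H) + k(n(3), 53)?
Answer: 33474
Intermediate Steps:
c = -920 (c = 5*(-184) = -920)
H = 14161 (H = (-79 - 40)² = (-119)² = 14161)
n(P) = -5 (n(P) = 4 - 9 = -5)
k(t, I) = 920 (k(t, I) = -1*(-920) = 920)
(18393 + H) + k(n(3), 53) = (18393 + 14161) + 920 = 32554 + 920 = 33474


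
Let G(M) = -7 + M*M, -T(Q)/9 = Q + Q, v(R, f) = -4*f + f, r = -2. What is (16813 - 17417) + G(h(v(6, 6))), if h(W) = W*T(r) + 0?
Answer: 419293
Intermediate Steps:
v(R, f) = -3*f
T(Q) = -18*Q (T(Q) = -9*(Q + Q) = -18*Q)
h(W) = 36*W (h(W) = W*(-18*(-2)) + 0 = W*36 + 0 = 36*W + 0 = 36*W)
G(M) = -7 + M**2
(16813 - 17417) + G(h(v(6, 6))) = (16813 - 17417) + (-7 + (36*(-3*6))**2) = -604 + (-7 + (36*(-18))**2) = -604 + (-7 + (-648)**2) = -604 + (-7 + 419904) = -604 + 419897 = 419293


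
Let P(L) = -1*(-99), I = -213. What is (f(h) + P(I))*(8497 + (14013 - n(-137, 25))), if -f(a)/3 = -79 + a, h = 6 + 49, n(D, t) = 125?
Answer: 3827835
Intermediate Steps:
h = 55
f(a) = 237 - 3*a (f(a) = -3*(-79 + a) = 237 - 3*a)
P(L) = 99
(f(h) + P(I))*(8497 + (14013 - n(-137, 25))) = ((237 - 3*55) + 99)*(8497 + (14013 - 1*125)) = ((237 - 165) + 99)*(8497 + (14013 - 125)) = (72 + 99)*(8497 + 13888) = 171*22385 = 3827835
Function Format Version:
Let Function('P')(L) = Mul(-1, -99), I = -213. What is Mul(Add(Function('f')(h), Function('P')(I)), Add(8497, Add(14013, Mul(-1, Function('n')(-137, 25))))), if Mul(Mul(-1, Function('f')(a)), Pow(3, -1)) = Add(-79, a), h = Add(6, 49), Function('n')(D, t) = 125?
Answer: 3827835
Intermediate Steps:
h = 55
Function('f')(a) = Add(237, Mul(-3, a)) (Function('f')(a) = Mul(-3, Add(-79, a)) = Add(237, Mul(-3, a)))
Function('P')(L) = 99
Mul(Add(Function('f')(h), Function('P')(I)), Add(8497, Add(14013, Mul(-1, Function('n')(-137, 25))))) = Mul(Add(Add(237, Mul(-3, 55)), 99), Add(8497, Add(14013, Mul(-1, 125)))) = Mul(Add(Add(237, -165), 99), Add(8497, Add(14013, -125))) = Mul(Add(72, 99), Add(8497, 13888)) = Mul(171, 22385) = 3827835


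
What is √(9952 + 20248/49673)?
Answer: 2*√6139159884078/49673 ≈ 99.762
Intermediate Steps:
√(9952 + 20248/49673) = √(494365944/49673) = 2*√6139159884078/49673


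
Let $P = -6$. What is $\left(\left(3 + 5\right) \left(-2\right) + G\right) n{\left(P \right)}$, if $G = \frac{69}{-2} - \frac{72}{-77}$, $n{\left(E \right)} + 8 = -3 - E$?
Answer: $\frac{38165}{154} \approx 247.82$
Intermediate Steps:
$n{\left(E \right)} = -11 - E$ ($n{\left(E \right)} = -8 - \left(3 + E\right) = -11 - E$)
$G = - \frac{5169}{154}$ ($G = 69 \left(- \frac{1}{2}\right) - - \frac{72}{77} = - \frac{69}{2} + \frac{72}{77} = - \frac{5169}{154} \approx -33.565$)
$\left(\left(3 + 5\right) \left(-2\right) + G\right) n{\left(P \right)} = \left(\left(3 + 5\right) \left(-2\right) - \frac{5169}{154}\right) \left(-11 - -6\right) = \left(8 \left(-2\right) - \frac{5169}{154}\right) \left(-11 + 6\right) = \left(-16 - \frac{5169}{154}\right) \left(-5\right) = \left(- \frac{7633}{154}\right) \left(-5\right) = \frac{38165}{154}$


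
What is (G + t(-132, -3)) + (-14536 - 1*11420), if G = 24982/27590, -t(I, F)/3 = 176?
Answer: -365334289/13795 ≈ -26483.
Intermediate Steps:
t(I, F) = -528 (t(I, F) = -3*176 = -528)
G = 12491/13795 (G = 24982*(1/27590) = 12491/13795 ≈ 0.90547)
(G + t(-132, -3)) + (-14536 - 1*11420) = (12491/13795 - 528) + (-14536 - 1*11420) = -7271269/13795 + (-14536 - 11420) = -7271269/13795 - 25956 = -365334289/13795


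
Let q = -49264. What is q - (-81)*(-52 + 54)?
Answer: -49102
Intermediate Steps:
q - (-81)*(-52 + 54) = -49264 - (-81)*(-52 + 54) = -49264 - (-81)*2 = -49264 - 1*(-162) = -49264 + 162 = -49102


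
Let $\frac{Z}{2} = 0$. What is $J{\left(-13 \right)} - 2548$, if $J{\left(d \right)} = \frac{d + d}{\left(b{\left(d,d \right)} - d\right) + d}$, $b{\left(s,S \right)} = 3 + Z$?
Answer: $- \frac{7670}{3} \approx -2556.7$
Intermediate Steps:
$Z = 0$ ($Z = 2 \cdot 0 = 0$)
$b{\left(s,S \right)} = 3$ ($b{\left(s,S \right)} = 3 + 0 = 3$)
$J{\left(d \right)} = \frac{2 d}{3}$ ($J{\left(d \right)} = \frac{d + d}{\left(3 - d\right) + d} = \frac{2 d}{3}$)
$J{\left(-13 \right)} - 2548 = \frac{2}{3} \left(-13\right) - 2548 = - \frac{26}{3} - 2548 = - \frac{7670}{3}$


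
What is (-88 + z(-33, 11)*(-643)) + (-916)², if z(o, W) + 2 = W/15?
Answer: 12596737/15 ≈ 8.3978e+5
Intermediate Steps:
z(o, W) = -2 + W/15
(-88 + z(-33, 11)*(-643)) + (-916)² = (-88 + (-2 + (1/15)*11)*(-643)) + (-916)² = (-88 + (-2 + 11/15)*(-643)) + 839056 = (-88 - 19/15*(-643)) + 839056 = (-88 + 12217/15) + 839056 = 10897/15 + 839056 = 12596737/15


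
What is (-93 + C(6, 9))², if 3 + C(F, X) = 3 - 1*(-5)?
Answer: 7744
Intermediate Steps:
C(F, X) = 5 (C(F, X) = -3 + (3 - 1*(-5)) = -3 + (3 + 5) = -3 + 8 = 5)
(-93 + C(6, 9))² = (-93 + 5)² = (-88)² = 7744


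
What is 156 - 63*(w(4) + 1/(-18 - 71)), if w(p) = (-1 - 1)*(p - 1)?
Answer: 47589/89 ≈ 534.71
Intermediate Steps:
w(p) = 2 - 2*p (w(p) = -2*(-1 + p) = 2 - 2*p)
156 - 63*(w(4) + 1/(-18 - 71)) = 156 - 63*((2 - 2*4) + 1/(-18 - 71)) = 156 - 63*((2 - 8) + 1/(-89)) = 156 - 63*(-6 - 1/89) = 156 - 63*(-535/89) = 156 + 33705/89 = 47589/89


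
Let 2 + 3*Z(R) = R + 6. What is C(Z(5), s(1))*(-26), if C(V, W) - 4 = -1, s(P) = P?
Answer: -78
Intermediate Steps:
Z(R) = 4/3 + R/3 (Z(R) = -⅔ + (R + 6)/3 = -⅔ + (6 + R)/3 = -⅔ + (2 + R/3) = 4/3 + R/3)
C(V, W) = 3 (C(V, W) = 4 - 1 = 3)
C(Z(5), s(1))*(-26) = 3*(-26) = -78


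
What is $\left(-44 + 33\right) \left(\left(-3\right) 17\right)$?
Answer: $561$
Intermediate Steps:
$\left(-44 + 33\right) \left(\left(-3\right) 17\right) = \left(-11\right) \left(-51\right) = 561$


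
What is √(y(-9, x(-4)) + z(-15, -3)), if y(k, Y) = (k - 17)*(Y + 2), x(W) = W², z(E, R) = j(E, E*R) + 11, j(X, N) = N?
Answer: 2*I*√103 ≈ 20.298*I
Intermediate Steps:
z(E, R) = 11 + E*R (z(E, R) = E*R + 11 = 11 + E*R)
y(k, Y) = (-17 + k)*(2 + Y)
√(y(-9, x(-4)) + z(-15, -3)) = √((-34 - 17*(-4)² + 2*(-9) + (-4)²*(-9)) + (11 - 15*(-3))) = √((-34 - 17*16 - 18 + 16*(-9)) + (11 + 45)) = √((-34 - 272 - 18 - 144) + 56) = √(-468 + 56) = √(-412) = 2*I*√103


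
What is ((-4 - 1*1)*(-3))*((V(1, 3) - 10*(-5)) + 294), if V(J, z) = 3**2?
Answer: 5295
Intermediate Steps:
V(J, z) = 9
((-4 - 1*1)*(-3))*((V(1, 3) - 10*(-5)) + 294) = ((-4 - 1*1)*(-3))*((9 - 10*(-5)) + 294) = ((-4 - 1)*(-3))*((9 + 50) + 294) = (-5*(-3))*(59 + 294) = 15*353 = 5295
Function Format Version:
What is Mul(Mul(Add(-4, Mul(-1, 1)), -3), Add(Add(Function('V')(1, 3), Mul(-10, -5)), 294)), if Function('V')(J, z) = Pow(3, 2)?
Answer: 5295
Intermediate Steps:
Function('V')(J, z) = 9
Mul(Mul(Add(-4, Mul(-1, 1)), -3), Add(Add(Function('V')(1, 3), Mul(-10, -5)), 294)) = Mul(Mul(Add(-4, Mul(-1, 1)), -3), Add(Add(9, Mul(-10, -5)), 294)) = Mul(Mul(Add(-4, -1), -3), Add(Add(9, 50), 294)) = Mul(Mul(-5, -3), Add(59, 294)) = Mul(15, 353) = 5295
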